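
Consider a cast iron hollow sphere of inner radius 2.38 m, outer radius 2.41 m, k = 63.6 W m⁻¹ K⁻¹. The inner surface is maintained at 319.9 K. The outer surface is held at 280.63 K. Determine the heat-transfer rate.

Q = 6000 kW

Q = 4πk·ΔT/(1/r₁ − 1/r₂) = 4π × 63.6 × 39.27 / (1/2.38 − 1/2.41) = 6.00×10^6 W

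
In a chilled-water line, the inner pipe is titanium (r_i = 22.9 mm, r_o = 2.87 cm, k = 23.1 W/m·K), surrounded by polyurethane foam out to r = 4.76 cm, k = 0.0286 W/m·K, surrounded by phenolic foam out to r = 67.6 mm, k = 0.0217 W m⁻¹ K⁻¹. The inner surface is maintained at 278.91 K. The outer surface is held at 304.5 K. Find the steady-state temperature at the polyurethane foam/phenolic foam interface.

T = 292.3 K

Treat each layer as a resistance in series:
  R'_titanium = ln(0.0287/0.0229)/(2πk) = 0.2258/(2π·23.1) = 0.001555 m·K/W
  R'_polyurethane foam = ln(0.0476/0.0287)/(2πk) = 0.5059/(2π·0.0286) = 2.815 m·K/W
  R'_phenolic foam = ln(0.0676/0.0476)/(2πk) = 0.3508/(2π·0.0217) = 2.573 m·K/W
ΣR = 0.001555 + 2.815 + 2.573 = 5.390 m·K/W
Q' = ΔT/ΣR = (278.91 K − 304.5 K)/5.390 = -4.748 W/m
From the inner boundary to the polyurethane foam/phenolic foam interface, ΣR_partial = 2.817 m·K/W.
T_interface = T_in − Q'·ΣR_partial = 278.91 K − (-4.748)(2.817) = 292.3 K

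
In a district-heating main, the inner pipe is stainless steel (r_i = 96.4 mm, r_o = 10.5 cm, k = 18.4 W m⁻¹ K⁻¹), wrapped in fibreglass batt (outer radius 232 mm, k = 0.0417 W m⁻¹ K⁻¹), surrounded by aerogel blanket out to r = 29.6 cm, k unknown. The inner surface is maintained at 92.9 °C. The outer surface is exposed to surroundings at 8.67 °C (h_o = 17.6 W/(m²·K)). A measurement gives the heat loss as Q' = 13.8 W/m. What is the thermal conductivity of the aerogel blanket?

ΣR = ΔT/Q' = |92.9 − 8.67|/13.8 = 6.104 m·K/W
Known resistances:
  R'_stainless steel = ln(0.105/0.0964)/(2πk) = 0.08545/(2π·18.4) = 7.392×10^-4 m·K/W
  R'_fibreglass batt = ln(0.232/0.105)/(2πk) = 0.7928/(2π·0.0417) = 3.026 m·K/W
  R'_conv,out = 1/(2πr h) = 1/(2π·0.296·17.6) = 0.03055 m·K/W
R_aerogel blanket = ΣR − ΣR_known = 6.104 − 3.057 = 3.047 m·K/W
ln(r₂/r₁)/(2πk) = 3.047 ⇒ k = 0.2436/(2π·3.047) = 0.0127 W/m·K

k = 0.0127 W/m·K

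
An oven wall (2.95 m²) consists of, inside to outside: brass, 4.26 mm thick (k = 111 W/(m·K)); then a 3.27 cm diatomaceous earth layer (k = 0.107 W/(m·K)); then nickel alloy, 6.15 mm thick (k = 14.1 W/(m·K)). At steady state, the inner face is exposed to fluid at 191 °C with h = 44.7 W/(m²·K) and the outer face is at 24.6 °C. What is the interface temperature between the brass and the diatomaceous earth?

Resistance network (inner→outer):
  R_conv,in = 1/(hA) = 1/(44.7·2.95) = 0.007584 K/W
  R_brass = L/(kA) = 0.00426/(111·2.95) = 1.301×10^-5 K/W
  R_diatomaceous earth = L/(kA) = 0.0327/(0.107·2.95) = 0.1036 K/W
  R_nickel alloy = L/(kA) = 0.00615/(14.1·2.95) = 1.479×10^-4 K/W
ΣR = 0.007584 + 1.301×10^-5 + 0.1036 + 1.479×10^-4 = 0.1113 K/W
Q = ΔT/ΣR = (191 °C − 24.6 °C)/0.1113 = 1495 W
From the inner boundary to the brass/diatomaceous earth interface, ΣR_partial = 0.007597 K/W.
T_interface = T_in − Q·ΣR_partial = 191 °C − (1495)(0.007597) = 180 °C

T = 180 °C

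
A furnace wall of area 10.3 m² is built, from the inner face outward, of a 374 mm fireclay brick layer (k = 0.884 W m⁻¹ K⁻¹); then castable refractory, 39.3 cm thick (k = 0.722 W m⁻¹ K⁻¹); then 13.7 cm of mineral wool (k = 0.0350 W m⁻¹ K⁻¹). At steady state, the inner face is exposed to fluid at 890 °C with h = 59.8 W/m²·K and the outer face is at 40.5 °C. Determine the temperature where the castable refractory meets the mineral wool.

T = 719 °C

Series thermal resistances, inner to outer:
  R_conv,in = 1/(hA) = 1/(59.8·10.3) = 0.001624 K/W
  R_fireclay brick = L/(kA) = 0.374/(0.884·10.3) = 0.04108 K/W
  R_castable refractory = L/(kA) = 0.393/(0.722·10.3) = 0.05285 K/W
  R_mineral wool = L/(kA) = 0.137/(0.0350·10.3) = 0.3800 K/W
ΣR = 0.001624 + 0.04108 + 0.05285 + 0.3800 = 0.4756 K/W
Q = ΔT/ΣR = (890 °C − 40.5 °C)/0.4756 = 1786 W
From the inner boundary to the castable refractory/mineral wool interface, ΣR_partial = 0.09555 K/W.
T_interface = T_in − Q·ΣR_partial = 890 °C − (1786)(0.09555) = 719 °C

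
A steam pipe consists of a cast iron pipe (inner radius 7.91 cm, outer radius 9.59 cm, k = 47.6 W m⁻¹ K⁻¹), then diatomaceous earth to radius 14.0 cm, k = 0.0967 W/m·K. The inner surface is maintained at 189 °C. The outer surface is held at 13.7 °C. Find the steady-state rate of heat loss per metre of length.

Treat each layer as a resistance in series:
  R'_cast iron = ln(0.0959/0.0791)/(2πk) = 0.1926/(2π·47.6) = 6.440×10^-4 m·K/W
  R'_diatomaceous earth = ln(0.140/0.0959)/(2πk) = 0.3783/(2π·0.0967) = 0.6227 m·K/W
ΣR = 6.440×10^-4 + 0.6227 = 0.6233 m·K/W
Q' = ΔT/ΣR = (189 °C − 13.7 °C)/0.6233 = 281 W/m

Q' = 281 W/m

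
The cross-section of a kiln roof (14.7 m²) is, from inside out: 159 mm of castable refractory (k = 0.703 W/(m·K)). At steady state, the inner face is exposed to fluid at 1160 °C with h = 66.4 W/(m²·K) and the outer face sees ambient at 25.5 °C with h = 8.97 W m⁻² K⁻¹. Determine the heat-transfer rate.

Q = 47.3 kW

Treat each layer as a resistance in series:
  R_conv,in = 1/(hA) = 1/(66.4·14.7) = 0.001025 K/W
  R_castable refractory = L/(kA) = 0.159/(0.703·14.7) = 0.01539 K/W
  R_conv,out = 1/(hA) = 1/(8.97·14.7) = 0.007584 K/W
ΣR = 0.001025 + 0.01539 + 0.007584 = 0.02400 K/W
Q = ΔT/ΣR = (1160 °C − 25.5 °C)/0.02400 = 47300 W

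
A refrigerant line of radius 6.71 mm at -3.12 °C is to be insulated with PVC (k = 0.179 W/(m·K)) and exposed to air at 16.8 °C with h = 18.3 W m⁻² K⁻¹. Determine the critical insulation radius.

For a cylinder, r_cr = k_ins/h = 0.179/18.3 = 0.00978 m = 0.978 cm

r_cr = 0.978 cm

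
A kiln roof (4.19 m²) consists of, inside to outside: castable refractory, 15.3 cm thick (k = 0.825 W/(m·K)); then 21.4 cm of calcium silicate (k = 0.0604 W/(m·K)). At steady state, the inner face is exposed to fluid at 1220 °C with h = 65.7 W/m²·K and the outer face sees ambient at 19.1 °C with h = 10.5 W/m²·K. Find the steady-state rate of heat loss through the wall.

Resistance network (inner→outer):
  R_conv,in = 1/(hA) = 1/(65.7·4.19) = 0.003633 K/W
  R_castable refractory = L/(kA) = 0.153/(0.825·4.19) = 0.04426 K/W
  R_calcium silicate = L/(kA) = 0.214/(0.0604·4.19) = 0.8456 K/W
  R_conv,out = 1/(hA) = 1/(10.5·4.19) = 0.02273 K/W
ΣR = 0.003633 + 0.04426 + 0.8456 + 0.02273 = 0.9162 K/W
Q = ΔT/ΣR = (1220 °C − 19.1 °C)/0.9162 = 1310 W

Q = 1310 W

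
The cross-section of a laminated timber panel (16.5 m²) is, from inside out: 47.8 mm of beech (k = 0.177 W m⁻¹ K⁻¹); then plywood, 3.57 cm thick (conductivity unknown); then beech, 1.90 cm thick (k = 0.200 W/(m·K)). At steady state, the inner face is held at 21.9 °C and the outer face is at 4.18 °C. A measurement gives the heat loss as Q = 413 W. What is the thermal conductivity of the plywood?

ΣR = ΔT/Q = |21.9 − 4.18|/413 = 0.04291 K/W
Known resistances:
  R_beech = L/(kA) = 0.0478/(0.177·16.5) = 0.01637 K/W
  R_beech = L/(kA) = 0.0190/(0.200·16.5) = 0.005758 K/W
R_plywood = ΣR − ΣR_known = 0.04291 − 0.02213 = 0.02078 K/W
L/(kA) = 0.02078 ⇒ k = 0.0357/(0.02078·16.5) = 0.104 W/m·K

k = 0.104 W/m·K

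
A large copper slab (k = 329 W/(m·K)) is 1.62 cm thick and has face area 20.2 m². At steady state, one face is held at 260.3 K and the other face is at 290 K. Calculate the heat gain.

Q = 12200 kW

Q = kA·ΔT/L = 329 × 20.2 × |260.3 K − 290 K| / 0.0162 = 1.22×10^7 W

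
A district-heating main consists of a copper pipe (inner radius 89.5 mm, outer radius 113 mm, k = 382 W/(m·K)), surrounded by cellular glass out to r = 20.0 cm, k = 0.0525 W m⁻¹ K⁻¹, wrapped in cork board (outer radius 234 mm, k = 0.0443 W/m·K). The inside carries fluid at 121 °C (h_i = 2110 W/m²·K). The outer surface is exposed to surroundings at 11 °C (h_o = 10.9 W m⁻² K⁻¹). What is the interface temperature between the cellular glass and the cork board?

Series thermal resistances, inner to outer:
  R'_conv,in = 1/(2πr h) = 1/(2π·0.0895·2110) = 8.428×10^-4 m·K/W
  R'_copper = ln(0.113/0.0895)/(2πk) = 0.2331/(2π·382) = 9.714×10^-5 m·K/W
  R'_cellular glass = ln(0.200/0.113)/(2πk) = 0.5709/(2π·0.0525) = 1.731 m·K/W
  R'_cork board = ln(0.234/0.200)/(2πk) = 0.1570/(2π·0.0443) = 0.5641 m·K/W
  R'_conv,out = 1/(2πr h) = 1/(2π·0.234·10.9) = 0.06240 m·K/W
ΣR = 8.428×10^-4 + 9.714×10^-5 + 1.731 + 0.5641 + 0.06240 = 2.358 m·K/W
Q' = ΔT/ΣR = (121 °C − 11 °C)/2.358 = 46.65 W/m
From the inner boundary to the cellular glass/cork board interface, ΣR_partial = 1.732 m·K/W.
T_interface = T_in − Q'·ΣR_partial = 121 °C − (46.65)(1.732) = 40.2 °C

T = 40.2 °C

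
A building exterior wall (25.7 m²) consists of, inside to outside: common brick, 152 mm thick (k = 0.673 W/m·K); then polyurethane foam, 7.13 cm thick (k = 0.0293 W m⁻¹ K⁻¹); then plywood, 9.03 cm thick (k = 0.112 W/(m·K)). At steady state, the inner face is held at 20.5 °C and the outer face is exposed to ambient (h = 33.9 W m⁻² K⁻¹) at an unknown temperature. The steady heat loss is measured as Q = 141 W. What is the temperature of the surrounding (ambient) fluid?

T_out = 1.32 °C

Series resistances:
  R_common brick = L/(kA) = 0.152/(0.673·25.7) = 0.008788 K/W
  R_polyurethane foam = L/(kA) = 0.0713/(0.0293·25.7) = 0.09469 K/W
  R_plywood = L/(kA) = 0.0903/(0.112·25.7) = 0.03137 K/W
  R_conv,out = 1/(hA) = 1/(33.9·25.7) = 0.001148 K/W
ΣR = 0.1360 K/W
ΔT = Q·ΣR = 141 × 0.1360 = 19.18 K
Heat flows outward, so T_out = T_in − ΔT = 20.5 − 19.18 = 1.32 °C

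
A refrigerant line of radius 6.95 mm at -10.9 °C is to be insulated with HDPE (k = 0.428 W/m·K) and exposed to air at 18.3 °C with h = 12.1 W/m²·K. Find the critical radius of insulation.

r_cr = 3.54 cm

For a cylinder, r_cr = k_ins/h = 0.428/12.1 = 0.0354 m = 3.54 cm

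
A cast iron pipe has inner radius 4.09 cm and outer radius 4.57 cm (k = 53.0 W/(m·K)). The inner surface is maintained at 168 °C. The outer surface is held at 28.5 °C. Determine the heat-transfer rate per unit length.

Q' = 419 kW/m

Q' = 2πk·ΔT/ln(r₂/r₁) = 2π × 53.0 × 139.5 / ln(0.0457/0.0409) = 4.19×10^5 W/m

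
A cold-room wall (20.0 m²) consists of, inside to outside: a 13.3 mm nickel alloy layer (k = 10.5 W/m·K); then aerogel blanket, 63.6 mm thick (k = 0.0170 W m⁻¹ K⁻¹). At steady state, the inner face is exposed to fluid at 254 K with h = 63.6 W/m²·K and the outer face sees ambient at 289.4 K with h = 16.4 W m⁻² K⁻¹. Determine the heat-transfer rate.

Resistance network (inner→outer):
  R_conv,in = 1/(hA) = 1/(63.6·20.0) = 7.862×10^-4 K/W
  R_nickel alloy = L/(kA) = 0.0133/(10.5·20.0) = 6.333×10^-5 K/W
  R_aerogel blanket = L/(kA) = 0.0636/(0.0170·20.0) = 0.1871 K/W
  R_conv,out = 1/(hA) = 1/(16.4·20.0) = 0.003049 K/W
ΣR = 7.862×10^-4 + 6.333×10^-5 + 0.1871 + 0.003049 = 0.1910 K/W
Q = ΔT/ΣR = (254 K − 289.4 K)/0.1910 = -185 W
(Negative Q ⇒ heat flows inward; heat gain = 185 W.)

Q = 185 W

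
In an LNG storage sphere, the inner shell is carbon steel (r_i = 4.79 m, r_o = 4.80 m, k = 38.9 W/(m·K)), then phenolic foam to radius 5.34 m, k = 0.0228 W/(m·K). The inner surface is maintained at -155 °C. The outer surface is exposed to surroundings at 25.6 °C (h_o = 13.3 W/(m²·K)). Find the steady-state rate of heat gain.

Series thermal resistances, inner to outer:
  R_carbon steel = (1/4.79 − 1/4.80)/(4πk) = 4.349×10^-4/(4π·38.9) = 8.897×10^-7 K/W
  R_phenolic foam = (1/4.80 − 1/5.34)/(4πk) = 0.02107/(4π·0.0228) = 0.07353 K/W
  R_conv,out = 1/(4πr²h) = 1/(4π·5.34²·13.3) = 2.098×10^-4 K/W
ΣR = 8.897×10^-7 + 0.07353 + 2.098×10^-4 = 0.07374 K/W
Q = ΔT/ΣR = (-155 °C − 25.6 °C)/0.07374 = -2450 W
(Negative Q ⇒ heat flows inward; heat gain = 2450 W.)

Q = 2450 W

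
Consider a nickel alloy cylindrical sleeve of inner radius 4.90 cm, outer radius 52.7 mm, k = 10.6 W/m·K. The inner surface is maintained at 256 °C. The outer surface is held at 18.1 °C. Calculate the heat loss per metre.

Q' = 2.18×10^5 W/m

Q' = 2πk·ΔT/ln(r₂/r₁) = 2π × 10.6 × 237.9 / ln(0.0527/0.0490) = 2.18×10^5 W/m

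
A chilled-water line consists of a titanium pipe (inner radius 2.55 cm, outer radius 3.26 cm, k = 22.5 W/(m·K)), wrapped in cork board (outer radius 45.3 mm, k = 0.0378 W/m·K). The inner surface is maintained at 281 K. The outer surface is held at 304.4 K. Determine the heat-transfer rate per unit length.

Q' = 16.9 W/m

Series thermal resistances, inner to outer:
  R'_titanium = ln(0.0326/0.0255)/(2πk) = 0.2456/(2π·22.5) = 0.001738 m·K/W
  R'_cork board = ln(0.0453/0.0326)/(2πk) = 0.3290/(2π·0.0378) = 1.385 m·K/W
ΣR = 0.001738 + 1.385 = 1.387 m·K/W
Q' = ΔT/ΣR = (281 K − 304.4 K)/1.387 = -16.9 W/m
(Negative Q' ⇒ heat flows inward; heat gain = 16.9 W/m.)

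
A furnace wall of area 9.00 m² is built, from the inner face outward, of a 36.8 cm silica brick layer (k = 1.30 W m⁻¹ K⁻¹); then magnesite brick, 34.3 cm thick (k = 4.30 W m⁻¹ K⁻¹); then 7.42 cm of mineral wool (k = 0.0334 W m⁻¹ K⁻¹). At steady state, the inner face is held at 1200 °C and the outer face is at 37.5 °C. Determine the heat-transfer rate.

Q = 4.05 kW

Series thermal resistances, inner to outer:
  R_silica brick = L/(kA) = 0.368/(1.30·9.00) = 0.03145 K/W
  R_magnesite brick = L/(kA) = 0.343/(4.30·9.00) = 0.008863 K/W
  R_mineral wool = L/(kA) = 0.0742/(0.0334·9.00) = 0.2468 K/W
ΣR = 0.03145 + 0.008863 + 0.2468 = 0.2871 K/W
Q = ΔT/ΣR = (1200 °C − 37.5 °C)/0.2871 = 4050 W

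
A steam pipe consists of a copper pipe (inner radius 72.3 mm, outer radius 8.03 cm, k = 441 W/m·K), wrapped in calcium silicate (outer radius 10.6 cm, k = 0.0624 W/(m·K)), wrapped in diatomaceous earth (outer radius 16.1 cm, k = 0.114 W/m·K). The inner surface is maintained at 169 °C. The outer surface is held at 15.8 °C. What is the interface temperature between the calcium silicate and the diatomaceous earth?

T = 85.0 °C

Treat each layer as a resistance in series:
  R'_copper = ln(0.0803/0.0723)/(2πk) = 0.1049/(2π·441) = 3.787×10^-5 m·K/W
  R'_calcium silicate = ln(0.106/0.0803)/(2πk) = 0.2777/(2π·0.0624) = 0.7082 m·K/W
  R'_diatomaceous earth = ln(0.161/0.106)/(2πk) = 0.4180/(2π·0.114) = 0.5835 m·K/W
ΣR = 3.787×10^-5 + 0.7082 + 0.5835 = 1.292 m·K/W
Q' = ΔT/ΣR = (169 °C − 15.8 °C)/1.292 = 118.6 W/m
From the inner boundary to the calcium silicate/diatomaceous earth interface, ΣR_partial = 0.7082 m·K/W.
T_interface = T_in − Q'·ΣR_partial = 169 °C − (118.6)(0.7082) = 85.0 °C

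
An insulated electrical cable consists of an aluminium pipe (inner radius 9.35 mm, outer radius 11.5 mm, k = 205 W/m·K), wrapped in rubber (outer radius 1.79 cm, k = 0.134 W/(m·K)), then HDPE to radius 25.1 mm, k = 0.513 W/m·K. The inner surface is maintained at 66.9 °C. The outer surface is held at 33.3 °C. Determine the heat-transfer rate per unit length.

Q' = 53.3 W/m

Treat each layer as a resistance in series:
  R'_aluminium = ln(0.0115/0.00935)/(2πk) = 0.2070/(2π·205) = 1.607×10^-4 m·K/W
  R'_rubber = ln(0.0179/0.0115)/(2πk) = 0.4425/(2π·0.134) = 0.5255 m·K/W
  R'_HDPE = ln(0.0251/0.0179)/(2πk) = 0.3381/(2π·0.513) = 0.1049 m·K/W
ΣR = 1.607×10^-4 + 0.5255 + 0.1049 = 0.6306 m·K/W
Q' = ΔT/ΣR = (66.9 °C − 33.3 °C)/0.6306 = 53.3 W/m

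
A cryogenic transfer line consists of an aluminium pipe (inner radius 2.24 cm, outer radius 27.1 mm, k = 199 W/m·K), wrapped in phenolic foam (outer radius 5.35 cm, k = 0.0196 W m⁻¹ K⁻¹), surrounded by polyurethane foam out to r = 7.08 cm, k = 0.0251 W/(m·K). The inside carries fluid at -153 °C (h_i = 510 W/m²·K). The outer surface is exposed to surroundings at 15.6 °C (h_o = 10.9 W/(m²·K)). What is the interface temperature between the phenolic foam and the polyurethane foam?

T = -28.9 °C

Treat each layer as a resistance in series:
  R'_conv,in = 1/(2πr h) = 1/(2π·0.0224·510) = 0.01393 m·K/W
  R'_aluminium = ln(0.0271/0.0224)/(2πk) = 0.1905/(2π·199) = 1.523×10^-4 m·K/W
  R'_phenolic foam = ln(0.0535/0.0271)/(2πk) = 0.6801/(2π·0.0196) = 5.523 m·K/W
  R'_polyurethane foam = ln(0.0708/0.0535)/(2πk) = 0.2802/(2π·0.0251) = 1.777 m·K/W
  R'_conv,out = 1/(2πr h) = 1/(2π·0.0708·10.9) = 0.2062 m·K/W
ΣR = 0.01393 + 1.523×10^-4 + 5.523 + 1.777 + 0.2062 = 7.520 m·K/W
Q' = ΔT/ΣR = (-153 °C − 15.6 °C)/7.520 = -22.42 W/m
From the inner boundary to the phenolic foam/polyurethane foam interface, ΣR_partial = 5.537 m·K/W.
T_interface = T_in − Q'·ΣR_partial = -153 °C − (-22.42)(5.537) = -28.9 °C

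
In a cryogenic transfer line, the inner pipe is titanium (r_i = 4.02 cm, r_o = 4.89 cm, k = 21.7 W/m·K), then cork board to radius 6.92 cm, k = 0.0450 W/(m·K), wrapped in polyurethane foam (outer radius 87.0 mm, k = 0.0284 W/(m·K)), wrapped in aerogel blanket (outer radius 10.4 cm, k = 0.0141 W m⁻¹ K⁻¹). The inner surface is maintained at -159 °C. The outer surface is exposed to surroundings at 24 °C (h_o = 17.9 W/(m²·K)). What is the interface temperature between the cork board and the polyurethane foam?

Resistance network (inner→outer):
  R'_titanium = ln(0.0489/0.0402)/(2πk) = 0.1959/(2π·21.7) = 0.001437 m·K/W
  R'_cork board = ln(0.0692/0.0489)/(2πk) = 0.3472/(2π·0.0450) = 1.228 m·K/W
  R'_polyurethane foam = ln(0.0870/0.0692)/(2πk) = 0.2289/(2π·0.0284) = 1.283 m·K/W
  R'_aerogel blanket = ln(0.104/0.0870)/(2πk) = 0.1785/(2π·0.0141) = 2.015 m·K/W
  R'_conv,out = 1/(2πr h) = 1/(2π·0.104·17.9) = 0.08549 m·K/W
ΣR = 0.001437 + 1.228 + 1.283 + 2.015 + 0.08549 = 4.613 m·K/W
Q' = ΔT/ΣR = (-159 °C − 24 °C)/4.613 = -39.67 W/m
From the inner boundary to the cork board/polyurethane foam interface, ΣR_partial = 1.229 m·K/W.
T_interface = T_in − Q'·ΣR_partial = -159 °C − (-39.67)(1.229) = -110 °C

T = -110 °C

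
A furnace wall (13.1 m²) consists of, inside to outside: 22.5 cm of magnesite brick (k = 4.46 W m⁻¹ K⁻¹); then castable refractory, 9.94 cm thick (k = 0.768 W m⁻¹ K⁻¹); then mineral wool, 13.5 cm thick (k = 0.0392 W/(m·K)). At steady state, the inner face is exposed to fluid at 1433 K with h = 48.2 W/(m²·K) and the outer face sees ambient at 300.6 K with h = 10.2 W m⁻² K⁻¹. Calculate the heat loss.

Q = 3960 W

Resistance network (inner→outer):
  R_conv,in = 1/(hA) = 1/(48.2·13.1) = 0.001584 K/W
  R_magnesite brick = L/(kA) = 0.225/(4.46·13.1) = 0.003851 K/W
  R_castable refractory = L/(kA) = 0.0994/(0.768·13.1) = 0.009880 K/W
  R_mineral wool = L/(kA) = 0.135/(0.0392·13.1) = 0.2629 K/W
  R_conv,out = 1/(hA) = 1/(10.2·13.1) = 0.007484 K/W
ΣR = 0.001584 + 0.003851 + 0.009880 + 0.2629 + 0.007484 = 0.2857 K/W
Q = ΔT/ΣR = (1433 K − 300.6 K)/0.2857 = 3960 W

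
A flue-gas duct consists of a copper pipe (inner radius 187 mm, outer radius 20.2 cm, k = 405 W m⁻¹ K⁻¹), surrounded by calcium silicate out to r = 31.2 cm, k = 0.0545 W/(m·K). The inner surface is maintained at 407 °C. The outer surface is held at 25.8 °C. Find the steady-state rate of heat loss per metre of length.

Q' = 300 W/m

Treat each layer as a resistance in series:
  R'_copper = ln(0.202/0.187)/(2πk) = 0.07716/(2π·405) = 3.032×10^-5 m·K/W
  R'_calcium silicate = ln(0.312/0.202)/(2πk) = 0.4347/(2π·0.0545) = 1.270 m·K/W
ΣR = 3.032×10^-5 + 1.270 = 1.270 m·K/W
Q' = ΔT/ΣR = (407 °C − 25.8 °C)/1.270 = 300 W/m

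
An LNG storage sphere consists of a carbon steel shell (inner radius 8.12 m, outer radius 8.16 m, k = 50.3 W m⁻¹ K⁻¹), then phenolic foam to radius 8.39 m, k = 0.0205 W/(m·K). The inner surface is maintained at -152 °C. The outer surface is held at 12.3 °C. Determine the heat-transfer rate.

Q = 12.6 kW

Resistance network (inner→outer):
  R_carbon steel = (1/8.12 − 1/8.16)/(4πk) = 6.037×10^-4/(4π·50.3) = 9.551×10^-7 K/W
  R_phenolic foam = (1/8.16 − 1/8.39)/(4πk) = 0.003360/(4π·0.0205) = 0.01304 K/W
ΣR = 9.551×10^-7 + 0.01304 = 0.01304 K/W
Q = ΔT/ΣR = (-152 °C − 12.3 °C)/0.01304 = -12600 W
(Negative Q ⇒ heat flows inward; heat gain = 12600 W.)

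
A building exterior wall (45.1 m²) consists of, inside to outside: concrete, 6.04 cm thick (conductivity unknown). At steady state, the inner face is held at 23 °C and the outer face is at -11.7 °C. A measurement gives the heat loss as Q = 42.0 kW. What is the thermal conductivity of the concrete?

k = 1.62 W/m·K

ΣR = ΔT/Q = |23 − -11.7|/42000 = 8.262×10^-4 K/W
L/(kA) = 8.262×10^-4 ⇒ k = 0.0604/(8.262×10^-4·45.1) = 1.62 W/m·K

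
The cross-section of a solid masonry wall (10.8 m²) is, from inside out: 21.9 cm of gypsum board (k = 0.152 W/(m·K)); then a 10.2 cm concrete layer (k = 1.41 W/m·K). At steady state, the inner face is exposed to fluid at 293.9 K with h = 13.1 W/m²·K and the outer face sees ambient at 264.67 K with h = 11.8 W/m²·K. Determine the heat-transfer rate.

Q = 189 W

Resistance network (inner→outer):
  R_conv,in = 1/(hA) = 1/(13.1·10.8) = 0.007068 K/W
  R_gypsum board = L/(kA) = 0.219/(0.152·10.8) = 0.1334 K/W
  R_concrete = L/(kA) = 0.102/(1.41·10.8) = 0.006698 K/W
  R_conv,out = 1/(hA) = 1/(11.8·10.8) = 0.007847 K/W
ΣR = 0.007068 + 0.1334 + 0.006698 + 0.007847 = 0.1550 K/W
Q = ΔT/ΣR = (293.9 K − 264.67 K)/0.1550 = 189 W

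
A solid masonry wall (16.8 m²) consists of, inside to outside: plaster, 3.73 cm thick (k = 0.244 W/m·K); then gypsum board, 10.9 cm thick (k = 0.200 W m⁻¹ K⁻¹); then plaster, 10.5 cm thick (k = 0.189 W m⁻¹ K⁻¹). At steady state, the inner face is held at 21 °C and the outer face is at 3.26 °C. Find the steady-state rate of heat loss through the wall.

Q = 238 W

Treat each layer as a resistance in series:
  R_plaster = L/(kA) = 0.0373/(0.244·16.8) = 0.009099 K/W
  R_gypsum board = L/(kA) = 0.109/(0.200·16.8) = 0.03244 K/W
  R_plaster = L/(kA) = 0.105/(0.189·16.8) = 0.03307 K/W
ΣR = 0.009099 + 0.03244 + 0.03307 = 0.07461 K/W
Q = ΔT/ΣR = (21 °C − 3.26 °C)/0.07461 = 238 W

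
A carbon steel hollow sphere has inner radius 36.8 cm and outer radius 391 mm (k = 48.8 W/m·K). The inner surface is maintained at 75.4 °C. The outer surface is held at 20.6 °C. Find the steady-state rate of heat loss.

Q = 210 kW

Q = 4πk·ΔT/(1/r₁ − 1/r₂) = 4π × 48.8 × 54.8 / (1/0.368 − 1/0.391) = 2.10×10^5 W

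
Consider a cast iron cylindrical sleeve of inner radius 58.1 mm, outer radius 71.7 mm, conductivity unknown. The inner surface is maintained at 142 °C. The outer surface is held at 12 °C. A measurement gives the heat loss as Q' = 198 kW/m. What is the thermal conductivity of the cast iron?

k = 51.0 W/m·K

ΣR = ΔT/Q' = |142 − 12|/1.98×10^5 = 6.566×10^-4 m·K/W
ln(r₂/r₁)/(2πk) = 6.566×10^-4 ⇒ k = 0.2103/(2π·6.566×10^-4) = 51.0 W/m·K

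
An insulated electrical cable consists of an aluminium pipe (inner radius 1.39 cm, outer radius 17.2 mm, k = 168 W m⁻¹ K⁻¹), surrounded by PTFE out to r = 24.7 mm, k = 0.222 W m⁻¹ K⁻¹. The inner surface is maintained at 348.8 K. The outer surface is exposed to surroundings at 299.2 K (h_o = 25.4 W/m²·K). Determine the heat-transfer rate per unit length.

Q' = 96.6 W/m

Series thermal resistances, inner to outer:
  R'_aluminium = ln(0.0172/0.0139)/(2πk) = 0.2130/(2π·168) = 2.018×10^-4 m·K/W
  R'_PTFE = ln(0.0247/0.0172)/(2πk) = 0.3619/(2π·0.222) = 0.2594 m·K/W
  R'_conv,out = 1/(2πr h) = 1/(2π·0.0247·25.4) = 0.2537 m·K/W
ΣR = 2.018×10^-4 + 0.2594 + 0.2537 = 0.5133 m·K/W
Q' = ΔT/ΣR = (348.8 K − 299.2 K)/0.5133 = 96.6 W/m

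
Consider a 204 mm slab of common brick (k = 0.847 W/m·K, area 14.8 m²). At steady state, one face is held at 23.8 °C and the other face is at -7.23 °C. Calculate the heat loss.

Q = 1910 W

Q = kA·ΔT/L = 0.847 × 14.8 × |23.8 °C − -7.23 °C| / 0.204 = 1910 W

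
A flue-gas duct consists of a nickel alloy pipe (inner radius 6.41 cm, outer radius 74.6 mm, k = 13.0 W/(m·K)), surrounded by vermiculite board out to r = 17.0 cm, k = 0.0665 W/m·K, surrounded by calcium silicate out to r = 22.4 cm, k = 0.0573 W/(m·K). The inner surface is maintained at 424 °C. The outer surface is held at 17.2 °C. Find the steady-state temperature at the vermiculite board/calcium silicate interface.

T = 131 °C

Resistance network (inner→outer):
  R'_nickel alloy = ln(0.0746/0.0641)/(2πk) = 0.1517/(2π·13.0) = 0.001857 m·K/W
  R'_vermiculite board = ln(0.170/0.0746)/(2πk) = 0.8237/(2π·0.0665) = 1.971 m·K/W
  R'_calcium silicate = ln(0.224/0.170)/(2πk) = 0.2758/(2π·0.0573) = 0.7662 m·K/W
ΣR = 0.001857 + 1.971 + 0.7662 = 2.739 m·K/W
Q' = ΔT/ΣR = (424 °C − 17.2 °C)/2.739 = 148.5 W/m
From the inner boundary to the vermiculite board/calcium silicate interface, ΣR_partial = 1.973 m·K/W.
T_interface = T_in − Q'·ΣR_partial = 424 °C − (148.5)(1.973) = 131 °C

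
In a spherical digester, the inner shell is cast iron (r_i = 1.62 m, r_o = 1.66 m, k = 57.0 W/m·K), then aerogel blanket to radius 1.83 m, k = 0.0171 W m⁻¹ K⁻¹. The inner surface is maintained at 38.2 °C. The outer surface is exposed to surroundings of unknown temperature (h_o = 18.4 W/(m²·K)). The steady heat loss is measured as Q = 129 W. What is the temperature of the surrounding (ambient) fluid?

T_out = 4.44 °C

Sum the resistances:
  R_cast iron = (1/1.62 − 1/1.66)/(4πk) = 0.01487/(4π·57.0) = 2.077×10^-5 K/W
  R_aerogel blanket = (1/1.66 − 1/1.83)/(4πk) = 0.05596/(4π·0.0171) = 0.2604 K/W
  R_conv,out = 1/(4πr²h) = 1/(4π·1.83²·18.4) = 0.001291 K/W
ΣR = 0.2617 K/W
ΔT = Q·ΣR = 129 × 0.2617 = 33.76 K
Heat flows outward, so T_out = T_in − ΔT = 38.2 − 33.76 = 4.44 °C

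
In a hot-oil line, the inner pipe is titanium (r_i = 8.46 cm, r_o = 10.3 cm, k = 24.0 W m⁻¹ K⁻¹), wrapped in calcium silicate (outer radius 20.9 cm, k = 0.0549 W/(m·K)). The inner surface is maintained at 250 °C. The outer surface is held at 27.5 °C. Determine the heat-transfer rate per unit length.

Treat each layer as a resistance in series:
  R'_titanium = ln(0.103/0.0846)/(2πk) = 0.1968/(2π·24.0) = 0.001305 m·K/W
  R'_calcium silicate = ln(0.209/0.103)/(2πk) = 0.7076/(2π·0.0549) = 2.051 m·K/W
ΣR = 0.001305 + 2.051 = 2.052 m·K/W
Q' = ΔT/ΣR = (250 °C − 27.5 °C)/2.052 = 108 W/m

Q' = 108 W/m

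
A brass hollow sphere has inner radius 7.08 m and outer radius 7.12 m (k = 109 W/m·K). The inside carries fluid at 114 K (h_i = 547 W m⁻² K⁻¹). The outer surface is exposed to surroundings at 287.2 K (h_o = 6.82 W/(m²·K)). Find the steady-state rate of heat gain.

Q = 741 kW

Treat each layer as a resistance in series:
  R_conv,in = 1/(4πr²h) = 1/(4π·7.08²·547) = 2.902×10^-6 K/W
  R_brass = (1/7.08 − 1/7.12)/(4πk) = 7.935×10^-4/(4π·109) = 5.793×10^-7 K/W
  R_conv,out = 1/(4πr²h) = 1/(4π·7.12²·6.82) = 2.302×10^-4 K/W
ΣR = 2.902×10^-6 + 5.793×10^-7 + 2.302×10^-4 = 2.337×10^-4 K/W
Q = ΔT/ΣR = (114 K − 287.2 K)/2.337×10^-4 = -7.41×10^5 W
(Negative Q ⇒ heat flows inward; heat gain = 7.41×10^5 W.)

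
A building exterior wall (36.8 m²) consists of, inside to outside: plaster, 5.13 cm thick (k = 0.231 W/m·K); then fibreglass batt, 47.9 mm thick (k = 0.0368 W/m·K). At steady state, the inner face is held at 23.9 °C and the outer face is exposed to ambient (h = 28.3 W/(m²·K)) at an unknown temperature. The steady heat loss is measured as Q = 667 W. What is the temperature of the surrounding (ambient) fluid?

T_out = -4.36 °C

Sum the resistances:
  R_plaster = L/(kA) = 0.0513/(0.231·36.8) = 0.006035 K/W
  R_fibreglass batt = L/(kA) = 0.0479/(0.0368·36.8) = 0.03537 K/W
  R_conv,out = 1/(hA) = 1/(28.3·36.8) = 9.602×10^-4 K/W
ΣR = 0.04237 K/W
ΔT = Q·ΣR = 667 × 0.04237 = 28.26 K
Heat flows outward, so T_out = T_in − ΔT = 23.9 − 28.26 = -4.36 °C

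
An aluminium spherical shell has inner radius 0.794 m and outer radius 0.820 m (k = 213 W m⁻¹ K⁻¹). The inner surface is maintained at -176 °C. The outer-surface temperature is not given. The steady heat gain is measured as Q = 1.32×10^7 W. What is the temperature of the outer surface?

Series resistances:
  R_aluminium = (1/0.794 − 1/0.820)/(4πk) = 0.03993/(4π·213) = 1.492×10^-5 K/W
ΣR = 1.492×10^-5 K/W
ΔT = Q·ΣR = 1.32×10^7 × 1.492×10^-5 = 196.9 K
Heat flows inward, so T_out = T_in + ΔT = -176 + 196.9 = 20.9 °C

T_out = 20.9 °C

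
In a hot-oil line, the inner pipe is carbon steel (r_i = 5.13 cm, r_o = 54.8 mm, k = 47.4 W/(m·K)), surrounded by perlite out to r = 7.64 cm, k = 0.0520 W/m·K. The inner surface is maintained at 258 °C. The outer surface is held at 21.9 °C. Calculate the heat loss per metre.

Q' = 232 W/m

Resistance network (inner→outer):
  R'_carbon steel = ln(0.0548/0.0513)/(2πk) = 0.06600/(2π·47.4) = 2.216×10^-4 m·K/W
  R'_perlite = ln(0.0764/0.0548)/(2πk) = 0.3323/(2π·0.0520) = 1.017 m·K/W
ΣR = 2.216×10^-4 + 1.017 = 1.017 m·K/W
Q' = ΔT/ΣR = (258 °C − 21.9 °C)/1.017 = 232 W/m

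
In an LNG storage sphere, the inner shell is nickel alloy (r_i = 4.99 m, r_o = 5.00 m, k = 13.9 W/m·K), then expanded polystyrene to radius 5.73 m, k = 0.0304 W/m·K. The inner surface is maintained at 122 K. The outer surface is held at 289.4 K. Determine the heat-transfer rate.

Q = 2.51 kW

Series thermal resistances, inner to outer:
  R_nickel alloy = (1/4.99 − 1/5.00)/(4πk) = 4.008×10^-4/(4π·13.9) = 2.295×10^-6 K/W
  R_expanded polystyrene = (1/5.00 − 1/5.73)/(4πk) = 0.02548/(4π·0.0304) = 0.06670 K/W
ΣR = 2.295×10^-6 + 0.06670 = 0.06670 K/W
Q = ΔT/ΣR = (122 K − 289.4 K)/0.06670 = -2510 W
(Negative Q ⇒ heat flows inward; heat gain = 2510 W.)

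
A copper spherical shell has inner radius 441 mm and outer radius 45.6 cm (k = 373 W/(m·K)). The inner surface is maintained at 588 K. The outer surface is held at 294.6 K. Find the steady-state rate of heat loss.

Q = 4πk·ΔT/(1/r₁ − 1/r₂) = 4π × 373 × 293.4 / (1/0.441 − 1/0.456) = 1.84×10^7 W

Q = 18400 kW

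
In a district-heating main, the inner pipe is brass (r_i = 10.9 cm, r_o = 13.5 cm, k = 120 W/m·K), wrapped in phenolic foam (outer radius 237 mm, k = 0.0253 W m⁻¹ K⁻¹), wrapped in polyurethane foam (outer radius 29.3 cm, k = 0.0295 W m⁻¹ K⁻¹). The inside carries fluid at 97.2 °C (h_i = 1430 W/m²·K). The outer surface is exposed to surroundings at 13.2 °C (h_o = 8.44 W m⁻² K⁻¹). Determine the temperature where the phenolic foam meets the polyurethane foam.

Series thermal resistances, inner to outer:
  R'_conv,in = 1/(2πr h) = 1/(2π·0.109·1430) = 0.001021 m·K/W
  R'_brass = ln(0.135/0.109)/(2πk) = 0.2139/(2π·120) = 2.837×10^-4 m·K/W
  R'_phenolic foam = ln(0.237/0.135)/(2πk) = 0.5628/(2π·0.0253) = 3.540 m·K/W
  R'_polyurethane foam = ln(0.293/0.237)/(2πk) = 0.2121/(2π·0.0295) = 1.144 m·K/W
  R'_conv,out = 1/(2πr h) = 1/(2π·0.293·8.44) = 0.06436 m·K/W
ΣR = 0.001021 + 2.837×10^-4 + 3.540 + 1.144 + 0.06436 = 4.750 m·K/W
Q' = ΔT/ΣR = (97.2 °C − 13.2 °C)/4.750 = 17.68 W/m
From the inner boundary to the phenolic foam/polyurethane foam interface, ΣR_partial = 3.541 m·K/W.
T_interface = T_in − Q'·ΣR_partial = 97.2 °C − (17.68)(3.541) = 34.6 °C

T = 34.6 °C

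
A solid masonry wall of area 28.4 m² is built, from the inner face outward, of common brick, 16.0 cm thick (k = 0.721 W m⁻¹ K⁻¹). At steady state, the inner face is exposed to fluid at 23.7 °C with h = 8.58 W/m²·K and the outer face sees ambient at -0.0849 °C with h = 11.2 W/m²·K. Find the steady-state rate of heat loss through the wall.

Q = 1580 W

Series thermal resistances, inner to outer:
  R_conv,in = 1/(hA) = 1/(8.58·28.4) = 0.004104 K/W
  R_common brick = L/(kA) = 0.160/(0.721·28.4) = 0.007814 K/W
  R_conv,out = 1/(hA) = 1/(11.2·28.4) = 0.003144 K/W
ΣR = 0.004104 + 0.007814 + 0.003144 = 0.01506 K/W
Q = ΔT/ΣR = (23.7 °C − -0.0849 °C)/0.01506 = 1580 W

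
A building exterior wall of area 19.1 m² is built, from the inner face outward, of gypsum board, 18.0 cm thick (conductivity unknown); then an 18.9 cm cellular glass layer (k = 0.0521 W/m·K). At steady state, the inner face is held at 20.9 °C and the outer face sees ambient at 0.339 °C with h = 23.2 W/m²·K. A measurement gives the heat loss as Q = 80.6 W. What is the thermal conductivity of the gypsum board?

ΣR = ΔT/Q = |20.9 − 0.339|/80.6 = 0.2551 K/W
Known resistances:
  R_cellular glass = L/(kA) = 0.189/(0.0521·19.1) = 0.1899 K/W
  R_conv,out = 1/(hA) = 1/(23.2·19.1) = 0.002257 K/W
R_gypsum board = ΣR − ΣR_known = 0.2551 − 0.1922 = 0.06290 K/W
L/(kA) = 0.06290 ⇒ k = 0.180/(0.06290·19.1) = 0.150 W/m·K

k = 0.150 W/m·K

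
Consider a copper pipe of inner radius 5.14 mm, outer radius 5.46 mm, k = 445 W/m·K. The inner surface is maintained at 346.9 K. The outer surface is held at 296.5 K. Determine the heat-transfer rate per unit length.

Q' = 2πk·ΔT/ln(r₂/r₁) = 2π × 445 × 50.4 / ln(0.00546/0.00514) = 2.33×10^6 W/m

Q' = 2.33×10^6 W/m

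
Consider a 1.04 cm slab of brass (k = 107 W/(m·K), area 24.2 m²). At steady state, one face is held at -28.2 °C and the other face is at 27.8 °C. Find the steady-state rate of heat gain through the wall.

Q = kA·ΔT/L = 107 × 24.2 × |-28.2 °C − 27.8 °C| / 0.0104 = 1.39×10^7 W

Q = 13900 kW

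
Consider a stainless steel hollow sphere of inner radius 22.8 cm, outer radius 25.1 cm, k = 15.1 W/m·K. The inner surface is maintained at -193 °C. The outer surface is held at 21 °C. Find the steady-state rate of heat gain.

Q = 1.01×10^5 W

Q = 4πk·ΔT/(1/r₁ − 1/r₂) = 4π × 15.1 × 214 / (1/0.228 − 1/0.251) = 1.01×10^5 W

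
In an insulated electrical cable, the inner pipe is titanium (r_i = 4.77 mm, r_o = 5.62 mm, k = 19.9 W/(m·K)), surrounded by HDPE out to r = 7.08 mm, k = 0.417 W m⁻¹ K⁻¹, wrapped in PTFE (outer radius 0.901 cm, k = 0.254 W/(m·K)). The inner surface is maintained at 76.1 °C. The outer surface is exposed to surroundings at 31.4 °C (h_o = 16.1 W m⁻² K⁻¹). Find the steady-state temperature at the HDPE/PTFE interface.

T = 73.1 °C

Treat each layer as a resistance in series:
  R'_titanium = ln(0.00562/0.00477)/(2πk) = 0.1640/(2π·19.9) = 0.001312 m·K/W
  R'_HDPE = ln(0.00708/0.00562)/(2πk) = 0.2309/(2π·0.417) = 0.08814 m·K/W
  R'_PTFE = ln(0.00901/0.00708)/(2πk) = 0.2411/(2π·0.254) = 0.1510 m·K/W
  R'_conv,out = 1/(2πr h) = 1/(2π·0.00901·16.1) = 1.097 m·K/W
ΣR = 0.001312 + 0.08814 + 0.1510 + 1.097 = 1.337 m·K/W
Q' = ΔT/ΣR = (76.1 °C − 31.4 °C)/1.337 = 33.43 W/m
From the inner boundary to the HDPE/PTFE interface, ΣR_partial = 0.08945 m·K/W.
T_interface = T_in − Q'·ΣR_partial = 76.1 °C − (33.43)(0.08945) = 73.1 °C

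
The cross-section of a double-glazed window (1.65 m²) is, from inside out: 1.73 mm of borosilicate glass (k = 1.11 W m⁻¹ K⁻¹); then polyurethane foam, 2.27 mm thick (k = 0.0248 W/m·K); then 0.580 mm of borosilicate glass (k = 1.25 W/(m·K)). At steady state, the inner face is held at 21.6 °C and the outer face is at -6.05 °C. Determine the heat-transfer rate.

Q = 488 W

Series thermal resistances, inner to outer:
  R_borosilicate glass = L/(kA) = 0.00173/(1.11·1.65) = 9.446×10^-4 K/W
  R_polyurethane foam = L/(kA) = 0.00227/(0.0248·1.65) = 0.05547 K/W
  R_borosilicate glass = L/(kA) = 5.80×10^-4/(1.25·1.65) = 2.812×10^-4 K/W
ΣR = 9.446×10^-4 + 0.05547 + 2.812×10^-4 = 0.05670 K/W
Q = ΔT/ΣR = (21.6 °C − -6.05 °C)/0.05670 = 488 W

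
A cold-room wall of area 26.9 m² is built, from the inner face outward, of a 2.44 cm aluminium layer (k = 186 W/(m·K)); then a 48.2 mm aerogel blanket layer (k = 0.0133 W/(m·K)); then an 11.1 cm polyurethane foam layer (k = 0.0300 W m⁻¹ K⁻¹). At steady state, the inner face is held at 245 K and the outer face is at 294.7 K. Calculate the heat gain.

Q = 183 W

Resistance network (inner→outer):
  R_aluminium = L/(kA) = 0.0244/(186·26.9) = 4.877×10^-6 K/W
  R_aerogel blanket = L/(kA) = 0.0482/(0.0133·26.9) = 0.1347 K/W
  R_polyurethane foam = L/(kA) = 0.111/(0.0300·26.9) = 0.1375 K/W
ΣR = 4.877×10^-6 + 0.1347 + 0.1375 = 0.2722 K/W
Q = ΔT/ΣR = (245 K − 294.7 K)/0.2722 = -183 W
(Negative Q ⇒ heat flows inward; heat gain = 183 W.)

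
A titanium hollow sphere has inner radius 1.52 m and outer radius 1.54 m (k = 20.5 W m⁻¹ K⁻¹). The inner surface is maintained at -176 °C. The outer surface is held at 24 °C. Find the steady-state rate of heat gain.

Q = 4πk·ΔT/(1/r₁ − 1/r₂) = 4π × 20.5 × 200 / (1/1.52 − 1/1.54) = 6.03×10^6 W

Q = 6.03×10^6 W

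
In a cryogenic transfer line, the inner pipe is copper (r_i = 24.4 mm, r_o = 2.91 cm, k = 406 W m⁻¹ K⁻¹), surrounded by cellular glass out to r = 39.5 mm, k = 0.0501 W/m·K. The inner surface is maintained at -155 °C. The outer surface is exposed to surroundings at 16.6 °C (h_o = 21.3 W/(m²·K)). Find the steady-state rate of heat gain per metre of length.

Treat each layer as a resistance in series:
  R'_copper = ln(0.0291/0.0244)/(2πk) = 0.1762/(2π·406) = 6.905×10^-5 m·K/W
  R'_cellular glass = ln(0.0395/0.0291)/(2πk) = 0.3056/(2π·0.0501) = 0.9707 m·K/W
  R'_conv,out = 1/(2πr h) = 1/(2π·0.0395·21.3) = 0.1892 m·K/W
ΣR = 6.905×10^-5 + 0.9707 + 0.1892 = 1.160 m·K/W
Q' = ΔT/ΣR = (-155 °C − 16.6 °C)/1.160 = -148 W/m
(Negative Q' ⇒ heat flows inward; heat gain = 148 W/m.)

Q' = 148 W/m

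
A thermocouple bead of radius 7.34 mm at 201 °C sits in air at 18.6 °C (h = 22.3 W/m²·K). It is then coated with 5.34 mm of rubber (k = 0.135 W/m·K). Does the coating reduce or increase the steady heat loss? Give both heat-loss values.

Critical radius for a sphere: r_cr = 2k/h = 0.0121 m = 1.21 cm.
Outer radius after coating: r₂ = 0.00734 + 0.00534 = 0.01268 m.
r₁ < r_cr < r₂: heat loss rises to a maximum at r_cr then falls. Whether the coating helps depends on whether Q(r₂) has dropped back below Q(r₁).
Bare: R = 1/(4πr₁²h) = 66.24 K/W; Q = 182.4/66.24 = 2.75 W.
Coated: R = R_cond + R_conv = 56.02 K/W; Q = 182.4/56.02 = 3.26 W.

increases: 2.75 → 3.26 W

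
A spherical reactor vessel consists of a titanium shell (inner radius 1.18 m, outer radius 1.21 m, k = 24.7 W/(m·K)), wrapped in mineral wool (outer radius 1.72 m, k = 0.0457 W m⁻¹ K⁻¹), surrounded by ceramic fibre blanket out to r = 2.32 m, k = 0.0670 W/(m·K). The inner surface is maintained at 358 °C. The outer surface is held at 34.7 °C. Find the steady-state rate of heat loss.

Resistance network (inner→outer):
  R_titanium = (1/1.18 − 1/1.21)/(4πk) = 0.02101/(4π·24.7) = 6.769×10^-5 K/W
  R_mineral wool = (1/1.21 − 1/1.72)/(4πk) = 0.2451/(4π·0.0457) = 0.4267 K/W
  R_ceramic fibre blanket = (1/1.72 − 1/2.32)/(4πk) = 0.1504/(4π·0.0670) = 0.1786 K/W
ΣR = 6.769×10^-5 + 0.4267 + 0.1786 = 0.6054 K/W
Q = ΔT/ΣR = (358 °C − 34.7 °C)/0.6054 = 534 W

Q = 534 W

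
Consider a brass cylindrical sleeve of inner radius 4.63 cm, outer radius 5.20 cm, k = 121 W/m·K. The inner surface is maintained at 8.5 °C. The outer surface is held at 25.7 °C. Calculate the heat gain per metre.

Q' = 1.13×10^5 W/m

Q' = 2πk·ΔT/ln(r₂/r₁) = 2π × 121 × 17.2 / ln(0.0520/0.0463) = 1.13×10^5 W/m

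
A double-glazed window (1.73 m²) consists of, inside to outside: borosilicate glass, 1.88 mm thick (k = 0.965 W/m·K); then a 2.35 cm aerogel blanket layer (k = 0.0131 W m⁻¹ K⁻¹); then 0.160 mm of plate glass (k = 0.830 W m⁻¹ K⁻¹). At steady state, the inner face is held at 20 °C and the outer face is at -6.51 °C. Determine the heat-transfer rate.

Q = 25.5 W

Series thermal resistances, inner to outer:
  R_borosilicate glass = L/(kA) = 0.00188/(0.965·1.73) = 0.001126 K/W
  R_aerogel blanket = L/(kA) = 0.0235/(0.0131·1.73) = 1.037 K/W
  R_plate glass = L/(kA) = 1.60×10^-4/(0.830·1.73) = 1.114×10^-4 K/W
ΣR = 0.001126 + 1.037 + 1.114×10^-4 = 1.038 K/W
Q = ΔT/ΣR = (20 °C − -6.51 °C)/1.038 = 25.5 W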